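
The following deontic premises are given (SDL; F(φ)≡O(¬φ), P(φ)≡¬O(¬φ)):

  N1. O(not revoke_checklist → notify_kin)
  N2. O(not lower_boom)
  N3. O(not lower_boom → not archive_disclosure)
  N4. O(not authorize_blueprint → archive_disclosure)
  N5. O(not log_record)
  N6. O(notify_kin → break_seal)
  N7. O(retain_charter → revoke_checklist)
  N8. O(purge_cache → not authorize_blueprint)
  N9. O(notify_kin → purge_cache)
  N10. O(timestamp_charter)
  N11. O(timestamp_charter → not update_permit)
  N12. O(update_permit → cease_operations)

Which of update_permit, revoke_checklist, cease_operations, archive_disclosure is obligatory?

Premise 2 gives O(not lower_boom).
Premise 3 is O(not lower_boom → not archive_disclosure); since O(not lower_boom), deontic closure gives O(not archive_disclosure).
Premise 4, O(not authorize_blueprint → archive_disclosure), contraposes to O(not archive_disclosure → authorize_blueprint); with O(not archive_disclosure) we get O(authorize_blueprint).
Premise 8, O(purge_cache → not authorize_blueprint), contraposes to O(authorize_blueprint → not purge_cache); with O(authorize_blueprint) we get O(not purge_cache).
The contrapositive of premise 9 (O(notify_kin → purge_cache)) is O(not purge_cache → not notify_kin), and O(not purge_cache) is already established, so O(not notify_kin).
Premise 1, O(not revoke_checklist → notify_kin), contraposes to O(not notify_kin → revoke_checklist); with O(not notify_kin) we get O(revoke_checklist).
So O(revoke_checklist) holds — revoke_checklist is obligatory. None of the other listed options is made obligatory by any chain of premises.

revoke_checklist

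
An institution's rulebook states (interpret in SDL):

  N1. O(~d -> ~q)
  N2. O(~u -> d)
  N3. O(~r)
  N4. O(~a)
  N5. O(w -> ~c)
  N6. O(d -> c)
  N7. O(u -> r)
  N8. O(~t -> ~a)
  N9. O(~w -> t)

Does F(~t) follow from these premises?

Premise 3 gives O(~r).
Premise 7 is O(u -> r); contrapositively O(~r -> ~u). Since O(~r) holds, K gives O(~u).
With premise 2, O(~u -> d), the K-axiom yields O(d).
Applying K to premise 6 (O(d -> c)) and O(d) yields O(c).
The contrapositive of premise 5 (O(w -> ~c)) is O(c -> ~w), and O(c) is already established, so O(~w).
Premise 9 is O(~w -> t); since O(~w), deontic closure gives O(t).
Premises 1, 4, 8 do not contribute to this derivation.
So O(t) holds, i.e. F(~t). The claim follows.

Yes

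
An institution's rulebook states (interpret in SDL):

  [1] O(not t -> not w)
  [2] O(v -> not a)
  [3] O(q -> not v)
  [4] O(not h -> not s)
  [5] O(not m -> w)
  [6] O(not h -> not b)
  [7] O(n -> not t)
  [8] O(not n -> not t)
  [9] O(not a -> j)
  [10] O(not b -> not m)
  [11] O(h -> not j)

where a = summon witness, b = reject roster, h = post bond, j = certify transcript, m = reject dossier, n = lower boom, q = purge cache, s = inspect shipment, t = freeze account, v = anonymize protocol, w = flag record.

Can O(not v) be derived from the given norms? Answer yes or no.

By case analysis on n: premise 7 gives O(n -> not t) and premise 8 gives O(not n -> not t), so O(not t) either way.
From O(not t) and premise 1, O(not t -> not w), we obtain O(not w).
Premise 5 is O(not m -> w); contrapositively O(not w -> m). Since O(not w) holds, K gives O(m).
Premise 10, O(not b -> not m), contraposes to O(m -> b); with O(m) we get O(b).
Premise 6, O(not h -> not b), contraposes to O(b -> h); with O(b) we get O(h).
From O(h) and premise 11, O(h -> not j), we obtain O(not j).
Premise 9, O(not a -> j), contraposes to O(not j -> a); with O(not j) we get O(a).
The contrapositive of premise 2 (O(v -> not a)) is O(a -> not v), and O(a) is already established, so O(not v).
Premises 3, 4 do not contribute to this derivation.
So O(not v) follows.

Yes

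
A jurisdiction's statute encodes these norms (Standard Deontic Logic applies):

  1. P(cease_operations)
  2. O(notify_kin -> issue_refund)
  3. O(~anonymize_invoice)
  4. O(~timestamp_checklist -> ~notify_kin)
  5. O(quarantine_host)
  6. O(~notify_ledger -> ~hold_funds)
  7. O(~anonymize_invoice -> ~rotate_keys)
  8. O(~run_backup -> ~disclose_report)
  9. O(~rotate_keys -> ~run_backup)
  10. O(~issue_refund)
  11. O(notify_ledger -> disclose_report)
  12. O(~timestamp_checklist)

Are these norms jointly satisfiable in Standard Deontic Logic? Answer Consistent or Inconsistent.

Consistent

Premise 2 is O(notify_kin -> issue_refund), but O(notify_kin) is not derivable from the premises, so it does not yield O(issue_refund).
So O(issue_refund) is not derivable, and the apparent clash with O(~issue_refund) does not arise.
A world satisfying every obligation exists (e.g. anonymize_invoice=false, cease_operations=false, disclose_report=false, hold_funds=false, issue_refund=false, notify_kin=false, notify_ledger=false, quarantine_host=true, rotate_keys=false, run_backup=false, timestamp_checklist=false); no atom is both obligatory and forbidden, so the set is consistent.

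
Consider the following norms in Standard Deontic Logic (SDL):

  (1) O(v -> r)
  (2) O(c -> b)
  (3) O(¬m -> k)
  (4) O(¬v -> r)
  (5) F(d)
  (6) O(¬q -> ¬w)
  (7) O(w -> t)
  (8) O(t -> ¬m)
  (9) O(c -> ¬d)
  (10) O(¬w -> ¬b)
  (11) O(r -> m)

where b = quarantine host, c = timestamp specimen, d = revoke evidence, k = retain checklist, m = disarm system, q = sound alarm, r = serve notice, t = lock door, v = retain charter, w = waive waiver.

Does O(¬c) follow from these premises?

By case analysis on v: premise 1 gives O(v -> r) and premise 4 gives O(¬v -> r), so O(r) either way.
Premise 11 is O(r -> m); since O(r), deontic closure gives O(m).
The contrapositive of premise 8 (O(t -> ¬m)) is O(m -> ¬t), and O(m) is already established, so O(¬t).
The contrapositive of premise 7 (O(w -> t)) is O(¬t -> ¬w), and O(¬t) is already established, so O(¬w).
Applying K to premise 10 (O(¬w -> ¬b)) and O(¬w) yields O(¬b).
Premise 2, O(c -> b), contraposes to O(¬b -> ¬c); with O(¬b) we get O(¬c).
Premises 3, 5, 6, 9 do not contribute to this derivation.
So O(¬c) follows.

Yes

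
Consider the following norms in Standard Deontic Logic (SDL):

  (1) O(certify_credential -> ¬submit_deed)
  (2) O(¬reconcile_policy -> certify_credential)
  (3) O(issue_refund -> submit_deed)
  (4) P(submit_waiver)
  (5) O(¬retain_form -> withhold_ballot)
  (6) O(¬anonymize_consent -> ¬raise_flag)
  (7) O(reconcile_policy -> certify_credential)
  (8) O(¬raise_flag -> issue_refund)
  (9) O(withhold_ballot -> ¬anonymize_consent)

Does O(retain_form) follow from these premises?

Yes

Premises 2 and 7 are O(¬reconcile_policy -> certify_credential) and O(reconcile_policy -> certify_credential); every ideal world satisfies ¬reconcile_policy or reconcile_policy, so in either case certify_credential holds — hence O(certify_credential).
With premise 1, O(certify_credential -> ¬submit_deed), the K-axiom yields O(¬submit_deed).
The contrapositive of premise 3 (O(issue_refund -> submit_deed)) is O(¬submit_deed -> ¬issue_refund), and O(¬submit_deed) is already established, so O(¬issue_refund).
The contrapositive of premise 8 (O(¬raise_flag -> issue_refund)) is O(¬issue_refund -> raise_flag), and O(¬issue_refund) is already established, so O(raise_flag).
The contrapositive of premise 6 (O(¬anonymize_consent -> ¬raise_flag)) is O(raise_flag -> anonymize_consent), and O(raise_flag) is already established, so O(anonymize_consent).
Premise 9, O(withhold_ballot -> ¬anonymize_consent), contraposes to O(anonymize_consent -> ¬withhold_ballot); with O(anonymize_consent) we get O(¬withhold_ballot).
The contrapositive of premise 5 (O(¬retain_form -> withhold_ballot)) is O(¬withhold_ballot -> retain_form), and O(¬withhold_ballot) is already established, so O(retain_form).
Premise 4 does not contribute to this derivation.
So O(retain_form) follows.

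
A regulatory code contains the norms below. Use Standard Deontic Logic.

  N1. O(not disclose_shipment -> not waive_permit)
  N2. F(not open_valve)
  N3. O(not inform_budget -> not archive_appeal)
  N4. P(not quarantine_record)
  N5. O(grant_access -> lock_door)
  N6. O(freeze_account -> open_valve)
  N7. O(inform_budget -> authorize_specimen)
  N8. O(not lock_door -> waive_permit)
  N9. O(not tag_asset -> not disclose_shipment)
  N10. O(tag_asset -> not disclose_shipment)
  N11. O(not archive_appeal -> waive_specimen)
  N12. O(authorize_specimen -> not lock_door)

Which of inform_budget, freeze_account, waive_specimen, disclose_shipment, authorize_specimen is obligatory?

waive_specimen

Premises 9 and 10 cover both cases: O(not tag_asset -> not disclose_shipment) and O(tag_asset -> not disclose_shipment). Since not tag_asset ∨ tag_asset is a tautology, O(not disclose_shipment) follows.
From O(not disclose_shipment) and premise 1, O(not disclose_shipment -> not waive_permit), we obtain O(not waive_permit).
Premise 8 is O(not lock_door -> waive_permit); contrapositively O(not waive_permit -> lock_door). Since O(not waive_permit) holds, K gives O(lock_door).
Premise 12, O(authorize_specimen -> not lock_door), contraposes to O(lock_door -> not authorize_specimen); with O(lock_door) we get O(not authorize_specimen).
The contrapositive of premise 7 (O(inform_budget -> authorize_specimen)) is O(not authorize_specimen -> not inform_budget), and O(not authorize_specimen) is already established, so O(not inform_budget).
With premise 3, O(not inform_budget -> not archive_appeal), the K-axiom yields O(not archive_appeal).
Applying K to premise 11 (O(not archive_appeal -> waive_specimen)) and O(not archive_appeal) yields O(waive_specimen).
So O(waive_specimen) holds — waive_specimen is obligatory. None of the other listed options is made obligatory by any chain of premises.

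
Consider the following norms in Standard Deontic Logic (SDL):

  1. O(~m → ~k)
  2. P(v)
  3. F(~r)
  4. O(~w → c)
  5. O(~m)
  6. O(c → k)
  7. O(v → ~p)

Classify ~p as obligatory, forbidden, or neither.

Neither

Premise 7 is O(v → ~p), but O(v) is not derivable from the premises (the permission P(v) asserts only ~O(~v), not O(v)), so it does not yield O(~p).
No premise or chain of K-axiom applications forces O(~p), and none forces O(p). So ~p is neither obligatory nor forbidden under these norms.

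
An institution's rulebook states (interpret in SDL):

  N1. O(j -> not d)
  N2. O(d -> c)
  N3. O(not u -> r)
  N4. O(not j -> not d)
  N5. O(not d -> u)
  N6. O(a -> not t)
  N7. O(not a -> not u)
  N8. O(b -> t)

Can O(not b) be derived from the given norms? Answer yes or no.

Premises 4 and 1 cover both cases: O(not j -> not d) and O(j -> not d). Since not j ∨ j is a tautology, O(not d) follows.
Premise 5 is O(not d -> u); since O(not d), deontic closure gives O(u).
Premise 7 is O(not a -> not u); contrapositively O(u -> a). Since O(u) holds, K gives O(a).
Premise 6 is O(a -> not t); since O(a), deontic closure gives O(not t).
Premise 8 is O(b -> t); contrapositively O(not t -> not b). Since O(not t) holds, K gives O(not b).
Premises 2, 3 do not contribute to this derivation.
So O(not b) follows.

Yes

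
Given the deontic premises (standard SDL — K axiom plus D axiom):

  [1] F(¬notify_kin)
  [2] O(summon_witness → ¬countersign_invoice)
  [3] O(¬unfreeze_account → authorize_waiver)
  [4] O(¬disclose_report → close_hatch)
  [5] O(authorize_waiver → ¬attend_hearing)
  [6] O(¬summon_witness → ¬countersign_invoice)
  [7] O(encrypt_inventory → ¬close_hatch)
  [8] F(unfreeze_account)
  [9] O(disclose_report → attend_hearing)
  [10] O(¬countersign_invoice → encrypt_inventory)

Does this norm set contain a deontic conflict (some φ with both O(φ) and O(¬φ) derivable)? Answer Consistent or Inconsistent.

Premises 6 and 2 cover both cases: O(¬summon_witness → ¬countersign_invoice) and O(summon_witness → ¬countersign_invoice). Since ¬summon_witness ∨ summon_witness is a tautology, O(¬countersign_invoice) follows.
Premise 10 is O(¬countersign_invoice → encrypt_inventory); since O(¬countersign_invoice), deontic closure gives O(encrypt_inventory).
Applying K to premise 7 (O(encrypt_inventory → ¬close_hatch)) and O(encrypt_inventory) yields O(¬close_hatch).
Premise 4, O(¬disclose_report → close_hatch), contraposes to O(¬close_hatch → disclose_report); with O(¬close_hatch) we get O(disclose_report).
Premise 9 is O(disclose_report → attend_hearing); since O(disclose_report), deontic closure gives O(attend_hearing).
The contrapositive of premise 5 (O(authorize_waiver → ¬attend_hearing)) is O(attend_hearing → ¬authorize_waiver), and O(attend_hearing) is already established, so O(¬authorize_waiver).
The contrapositive of premise 3 (O(¬unfreeze_account → authorize_waiver)) is O(¬authorize_waiver → unfreeze_account), and O(¬authorize_waiver) is already established, so O(unfreeze_account).
However, F(unfreeze_account) at premise 8 amounts to O(¬unfreeze_account).
We now have both O(unfreeze_account) and O(¬unfreeze_account) — unfreeze_account is simultaneously obligatory and forbidden, violating the D-axiom.

Inconsistent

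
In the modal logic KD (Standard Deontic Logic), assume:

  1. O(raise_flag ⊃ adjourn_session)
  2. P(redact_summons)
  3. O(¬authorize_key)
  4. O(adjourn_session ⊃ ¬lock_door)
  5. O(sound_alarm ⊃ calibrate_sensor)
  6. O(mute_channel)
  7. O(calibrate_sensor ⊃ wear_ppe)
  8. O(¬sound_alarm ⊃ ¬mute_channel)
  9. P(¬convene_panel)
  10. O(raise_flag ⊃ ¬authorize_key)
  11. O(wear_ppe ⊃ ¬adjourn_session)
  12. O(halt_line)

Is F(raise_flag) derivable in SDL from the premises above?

Premise 6 states O(mute_channel) outright.
The contrapositive of premise 8 (O(¬sound_alarm ⊃ ¬mute_channel)) is O(mute_channel ⊃ sound_alarm), and O(mute_channel) is already established, so O(sound_alarm).
Applying K to premise 5 (O(sound_alarm ⊃ calibrate_sensor)) and O(sound_alarm) yields O(calibrate_sensor).
With premise 7, O(calibrate_sensor ⊃ wear_ppe), the K-axiom yields O(wear_ppe).
From O(wear_ppe) and premise 11, O(wear_ppe ⊃ ¬adjourn_session), we obtain O(¬adjourn_session).
Premise 1 is O(raise_flag ⊃ adjourn_session); contrapositively O(¬adjourn_session ⊃ ¬raise_flag). Since O(¬adjourn_session) holds, K gives O(¬raise_flag).
Premises 2, 3, 4, 9, 10, 12 do not contribute to this derivation.
So O(¬raise_flag) holds, i.e. F(raise_flag). The claim follows.

Yes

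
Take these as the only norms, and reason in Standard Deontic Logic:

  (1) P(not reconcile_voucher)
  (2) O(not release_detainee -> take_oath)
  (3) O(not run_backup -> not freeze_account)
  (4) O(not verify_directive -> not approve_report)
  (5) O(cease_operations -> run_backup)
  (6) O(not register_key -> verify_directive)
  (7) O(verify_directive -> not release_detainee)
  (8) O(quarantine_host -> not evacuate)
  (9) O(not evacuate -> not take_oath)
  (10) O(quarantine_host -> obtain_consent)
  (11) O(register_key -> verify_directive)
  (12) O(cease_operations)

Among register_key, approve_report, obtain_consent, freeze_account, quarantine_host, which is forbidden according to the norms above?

Premises 6 and 11 are O(not register_key -> verify_directive) and O(register_key -> verify_directive); every ideal world satisfies not register_key or register_key, so in either case verify_directive holds — hence O(verify_directive).
Applying K to premise 7 (O(verify_directive -> not release_detainee)) and O(verify_directive) yields O(not release_detainee).
From O(not release_detainee) and premise 2, O(not release_detainee -> take_oath), we obtain O(take_oath).
The contrapositive of premise 9 (O(not evacuate -> not take_oath)) is O(take_oath -> evacuate), and O(take_oath) is already established, so O(evacuate).
The contrapositive of premise 8 (O(quarantine_host -> not evacuate)) is O(evacuate -> not quarantine_host), and O(evacuate) is already established, so O(not quarantine_host).
So O(not quarantine_host) holds, i.e. quarantine_host is forbidden. None of the other listed options is forbidden under the premises.

quarantine_host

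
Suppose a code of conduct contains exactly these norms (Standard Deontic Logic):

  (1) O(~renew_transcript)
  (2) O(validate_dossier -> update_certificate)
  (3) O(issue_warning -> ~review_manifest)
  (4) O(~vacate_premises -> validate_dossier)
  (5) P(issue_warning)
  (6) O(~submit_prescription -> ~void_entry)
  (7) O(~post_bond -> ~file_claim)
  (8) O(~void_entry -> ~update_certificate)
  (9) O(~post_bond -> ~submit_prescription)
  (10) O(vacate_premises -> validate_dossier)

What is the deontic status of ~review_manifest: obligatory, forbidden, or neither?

Neither

Premise 3 is O(issue_warning -> ~review_manifest), but O(issue_warning) is not derivable from the premises (the permission P(issue_warning) asserts only ~O(~issue_warning), not O(issue_warning)), so it does not yield O(~review_manifest).
No premise or chain of K-axiom applications forces O(~review_manifest), and none forces O(review_manifest). So ~review_manifest is neither obligatory nor forbidden under these norms.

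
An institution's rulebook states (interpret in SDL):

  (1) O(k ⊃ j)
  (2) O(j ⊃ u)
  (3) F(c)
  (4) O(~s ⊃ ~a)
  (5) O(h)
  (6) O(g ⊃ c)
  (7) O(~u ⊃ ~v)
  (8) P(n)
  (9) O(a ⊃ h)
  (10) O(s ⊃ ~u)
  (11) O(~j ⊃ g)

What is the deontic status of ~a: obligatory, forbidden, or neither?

Premise 3, F(c), is equivalent to O(~c).
Premise 6 is O(g ⊃ c); contrapositively O(~c ⊃ ~g). Since O(~c) holds, K gives O(~g).
Premise 11, O(~j ⊃ g), contraposes to O(~g ⊃ j); with O(~g) we get O(j).
With premise 2, O(j ⊃ u), the K-axiom yields O(u).
The contrapositive of premise 10 (O(s ⊃ ~u)) is O(u ⊃ ~s), and O(u) is already established, so O(~s).
Premise 4 is O(~s ⊃ ~a); since O(~s), deontic closure gives O(~a).
Premises 1, 5, 7, 8, 9 do not contribute to this derivation.
Hence ~a is obligatory.

Obligatory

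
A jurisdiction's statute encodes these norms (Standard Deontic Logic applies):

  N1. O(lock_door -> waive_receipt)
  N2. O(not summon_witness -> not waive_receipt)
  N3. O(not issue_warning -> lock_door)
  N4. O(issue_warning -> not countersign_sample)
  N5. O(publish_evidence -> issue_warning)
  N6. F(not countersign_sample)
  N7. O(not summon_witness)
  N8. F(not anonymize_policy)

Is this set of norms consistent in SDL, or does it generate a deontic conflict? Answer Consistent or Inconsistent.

Inconsistent

From premise 7 we have O(not summon_witness).
Applying K to premise 2 (O(not summon_witness -> not waive_receipt)) and O(not summon_witness) yields O(not waive_receipt).
Premise 1, O(lock_door -> waive_receipt), contraposes to O(not waive_receipt -> not lock_door); with O(not waive_receipt) we get O(not lock_door).
Premise 3, O(not issue_warning -> lock_door), contraposes to O(not lock_door -> issue_warning); with O(not lock_door) we get O(issue_warning).
From O(issue_warning) and premise 4, O(issue_warning -> not countersign_sample), we obtain O(not countersign_sample).
But premise 6, F(not countersign_sample), means O(countersign_sample).
We now have both O(not countersign_sample) and O(countersign_sample) — countersign_sample is simultaneously obligatory and forbidden, violating the D-axiom.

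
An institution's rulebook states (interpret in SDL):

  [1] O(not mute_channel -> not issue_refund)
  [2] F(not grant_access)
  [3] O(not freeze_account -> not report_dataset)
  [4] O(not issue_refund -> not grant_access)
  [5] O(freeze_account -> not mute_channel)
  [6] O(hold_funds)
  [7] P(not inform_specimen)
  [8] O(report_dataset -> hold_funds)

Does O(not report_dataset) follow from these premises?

Premise 2 is F(not grant_access), i.e. O(grant_access).
The contrapositive of premise 4 (O(not issue_refund -> not grant_access)) is O(grant_access -> issue_refund), and O(grant_access) is already established, so O(issue_refund).
The contrapositive of premise 1 (O(not mute_channel -> not issue_refund)) is O(issue_refund -> mute_channel), and O(issue_refund) is already established, so O(mute_channel).
Premise 5 is O(freeze_account -> not mute_channel); contrapositively O(mute_channel -> not freeze_account). Since O(mute_channel) holds, K gives O(not freeze_account).
Applying K to premise 3 (O(not freeze_account -> not report_dataset)) and O(not freeze_account) yields O(not report_dataset).
Premises 6, 7, 8 do not contribute to this derivation.
So O(not report_dataset) follows.

Yes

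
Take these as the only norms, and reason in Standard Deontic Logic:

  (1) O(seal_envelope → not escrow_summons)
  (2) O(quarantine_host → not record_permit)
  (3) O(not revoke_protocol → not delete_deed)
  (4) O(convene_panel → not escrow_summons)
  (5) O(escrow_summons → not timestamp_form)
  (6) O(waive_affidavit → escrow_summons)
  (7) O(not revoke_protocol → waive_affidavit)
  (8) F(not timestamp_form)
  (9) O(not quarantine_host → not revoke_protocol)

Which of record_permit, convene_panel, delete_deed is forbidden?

record_permit

F(not timestamp_form) at premise 8 means O(timestamp_form).
Premise 5 is O(escrow_summons → not timestamp_form); contrapositively O(timestamp_form → not escrow_summons). Since O(timestamp_form) holds, K gives O(not escrow_summons).
The contrapositive of premise 6 (O(waive_affidavit → escrow_summons)) is O(not escrow_summons → not waive_affidavit), and O(not escrow_summons) is already established, so O(not waive_affidavit).
Premise 7, O(not revoke_protocol → waive_affidavit), contraposes to O(not waive_affidavit → revoke_protocol); with O(not waive_affidavit) we get O(revoke_protocol).
The contrapositive of premise 9 (O(not quarantine_host → not revoke_protocol)) is O(revoke_protocol → quarantine_host), and O(revoke_protocol) is already established, so O(quarantine_host).
From O(quarantine_host) and premise 2, O(quarantine_host → not record_permit), we obtain O(not record_permit).
So O(not record_permit) holds, i.e. record_permit is forbidden. None of the other listed options is forbidden under the premises.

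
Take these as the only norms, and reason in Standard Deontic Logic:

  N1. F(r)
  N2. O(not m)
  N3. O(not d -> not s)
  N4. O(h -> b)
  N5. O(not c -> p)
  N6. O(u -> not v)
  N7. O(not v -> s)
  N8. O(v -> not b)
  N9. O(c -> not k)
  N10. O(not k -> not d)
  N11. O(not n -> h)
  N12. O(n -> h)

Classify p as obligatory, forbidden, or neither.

Premises 11 and 12 are O(not n -> h) and O(n -> h); every ideal world satisfies not n or n, so in either case h holds — hence O(h).
Premise 4 is O(h -> b); since O(h), deontic closure gives O(b).
Premise 8 is O(v -> not b); contrapositively O(b -> not v). Since O(b) holds, K gives O(not v).
Applying K to premise 7 (O(not v -> s)) and O(not v) yields O(s).
Premise 3 is O(not d -> not s); contrapositively O(s -> d). Since O(s) holds, K gives O(d).
The contrapositive of premise 10 (O(not k -> not d)) is O(d -> k), and O(d) is already established, so O(k).
Premise 9, O(c -> not k), contraposes to O(k -> not c); with O(k) we get O(not c).
With premise 5, O(not c -> p), the K-axiom yields O(p).
Premises 1, 2, 6 do not contribute to this derivation.
Hence p is obligatory.

Obligatory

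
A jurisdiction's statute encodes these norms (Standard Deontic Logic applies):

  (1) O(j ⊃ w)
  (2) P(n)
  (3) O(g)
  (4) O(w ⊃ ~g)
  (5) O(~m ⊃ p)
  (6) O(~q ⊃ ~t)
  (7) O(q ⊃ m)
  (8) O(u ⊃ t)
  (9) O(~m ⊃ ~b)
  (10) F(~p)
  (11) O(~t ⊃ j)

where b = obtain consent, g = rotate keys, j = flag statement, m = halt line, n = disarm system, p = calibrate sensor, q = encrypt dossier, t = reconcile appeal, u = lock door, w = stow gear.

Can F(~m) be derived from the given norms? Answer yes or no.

From premise 3 we have O(g).
Premise 4, O(w ⊃ ~g), contraposes to O(g ⊃ ~w); with O(g) we get O(~w).
Premise 1 is O(j ⊃ w); contrapositively O(~w ⊃ ~j). Since O(~w) holds, K gives O(~j).
Premise 11, O(~t ⊃ j), contraposes to O(~j ⊃ t); with O(~j) we get O(t).
Premise 6, O(~q ⊃ ~t), contraposes to O(t ⊃ q); with O(t) we get O(q).
From O(q) and premise 7, O(q ⊃ m), we obtain O(m).
Premises 2, 5, 8, 9, 10 do not contribute to this derivation.
So O(m) holds, i.e. F(~m). The claim follows.

Yes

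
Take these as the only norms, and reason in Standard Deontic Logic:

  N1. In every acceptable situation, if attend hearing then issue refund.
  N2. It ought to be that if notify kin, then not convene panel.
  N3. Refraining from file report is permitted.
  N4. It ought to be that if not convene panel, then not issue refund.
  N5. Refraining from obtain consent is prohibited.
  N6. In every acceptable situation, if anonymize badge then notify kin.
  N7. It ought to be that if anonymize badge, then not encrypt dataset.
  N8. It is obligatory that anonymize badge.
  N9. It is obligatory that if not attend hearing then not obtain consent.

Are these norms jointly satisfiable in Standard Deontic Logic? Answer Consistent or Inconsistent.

Premise 5 is F(¬obtain_consent), i.e. O(obtain_consent).
Premise 9, O(¬attend_hearing → ¬obtain_consent), contraposes to O(obtain_consent → attend_hearing); with O(obtain_consent) we get O(attend_hearing).
With premise 1, O(attend_hearing → issue_refund), the K-axiom yields O(issue_refund).
The contrapositive of premise 4 (O(¬convene_panel → ¬issue_refund)) is O(issue_refund → convene_panel), and O(issue_refund) is already established, so O(convene_panel).
Premise 2, O(notify_kin → ¬convene_panel), contraposes to O(convene_panel → ¬notify_kin); with O(convene_panel) we get O(¬notify_kin).
Premise 6 is O(anonymize_badge → notify_kin); contrapositively O(¬notify_kin → ¬anonymize_badge). Since O(¬notify_kin) holds, K gives O(¬anonymize_badge).
However, premise 8 gives O(anonymize_badge).
We now have both O(¬anonymize_badge) and O(anonymize_badge) — anonymize_badge is simultaneously obligatory and forbidden, violating the D-axiom.

Inconsistent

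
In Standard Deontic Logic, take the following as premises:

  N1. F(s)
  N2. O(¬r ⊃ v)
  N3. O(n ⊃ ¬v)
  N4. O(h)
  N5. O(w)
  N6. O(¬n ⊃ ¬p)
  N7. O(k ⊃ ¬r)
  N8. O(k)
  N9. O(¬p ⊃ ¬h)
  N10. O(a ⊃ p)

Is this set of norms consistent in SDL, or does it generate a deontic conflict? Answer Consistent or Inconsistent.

Premise 4 gives O(h).
The contrapositive of premise 9 (O(¬p ⊃ ¬h)) is O(h ⊃ p), and O(h) is already established, so O(p).
Premise 6 is O(¬n ⊃ ¬p); contrapositively O(p ⊃ n). Since O(p) holds, K gives O(n).
From O(n) and premise 3, O(n ⊃ ¬v), we obtain O(¬v).
Premise 2, O(¬r ⊃ v), contraposes to O(¬v ⊃ r); with O(¬v) we get O(r).
Premise 7 is O(k ⊃ ¬r); contrapositively O(r ⊃ ¬k). Since O(r) holds, K gives O(¬k).
But premise 8 directly asserts O(k).
We now have both O(¬k) and O(k) — k is simultaneously obligatory and forbidden, violating the D-axiom.

Inconsistent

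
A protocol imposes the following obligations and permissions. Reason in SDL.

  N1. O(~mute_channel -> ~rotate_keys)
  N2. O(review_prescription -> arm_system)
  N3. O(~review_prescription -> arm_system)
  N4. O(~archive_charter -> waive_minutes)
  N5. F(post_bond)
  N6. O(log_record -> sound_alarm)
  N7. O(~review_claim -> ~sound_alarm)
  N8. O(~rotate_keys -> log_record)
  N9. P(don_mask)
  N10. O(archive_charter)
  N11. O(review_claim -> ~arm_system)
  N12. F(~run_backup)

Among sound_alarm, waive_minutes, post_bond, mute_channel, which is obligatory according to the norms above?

mute_channel

By case analysis on review_prescription: premise 2 gives O(review_prescription -> arm_system) and premise 3 gives O(~review_prescription -> arm_system), so O(arm_system) either way.
Premise 11, O(review_claim -> ~arm_system), contraposes to O(arm_system -> ~review_claim); with O(arm_system) we get O(~review_claim).
Premise 7 is O(~review_claim -> ~sound_alarm); since O(~review_claim), deontic closure gives O(~sound_alarm).
The contrapositive of premise 6 (O(log_record -> sound_alarm)) is O(~sound_alarm -> ~log_record), and O(~sound_alarm) is already established, so O(~log_record).
Premise 8 is O(~rotate_keys -> log_record); contrapositively O(~log_record -> rotate_keys). Since O(~log_record) holds, K gives O(rotate_keys).
Premise 1 is O(~mute_channel -> ~rotate_keys); contrapositively O(rotate_keys -> mute_channel). Since O(rotate_keys) holds, K gives O(mute_channel).
So O(mute_channel) holds — mute_channel is obligatory. None of the other listed options is made obligatory by any chain of premises.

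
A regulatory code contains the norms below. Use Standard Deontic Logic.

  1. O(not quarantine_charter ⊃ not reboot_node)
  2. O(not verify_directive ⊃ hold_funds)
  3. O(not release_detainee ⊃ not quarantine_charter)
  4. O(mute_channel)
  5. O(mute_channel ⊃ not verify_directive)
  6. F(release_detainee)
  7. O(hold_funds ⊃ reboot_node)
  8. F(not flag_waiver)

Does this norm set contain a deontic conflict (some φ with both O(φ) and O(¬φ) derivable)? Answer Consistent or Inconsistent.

Premise 6, F(release_detainee), is equivalent to O(not release_detainee).
Applying K to premise 3 (O(not release_detainee ⊃ not quarantine_charter)) and O(not release_detainee) yields O(not quarantine_charter).
Applying K to premise 1 (O(not quarantine_charter ⊃ not reboot_node)) and O(not quarantine_charter) yields O(not reboot_node).
The contrapositive of premise 7 (O(hold_funds ⊃ reboot_node)) is O(not reboot_node ⊃ not hold_funds), and O(not reboot_node) is already established, so O(not hold_funds).
Premise 2 is O(not verify_directive ⊃ hold_funds); contrapositively O(not hold_funds ⊃ verify_directive). Since O(not hold_funds) holds, K gives O(verify_directive).
The contrapositive of premise 5 (O(mute_channel ⊃ not verify_directive)) is O(verify_directive ⊃ not mute_channel), and O(verify_directive) is already established, so O(not mute_channel).
Yet premise 4 states O(mute_channel).
We now have both O(not mute_channel) and O(mute_channel) — mute_channel is simultaneously obligatory and forbidden, violating the D-axiom.

Inconsistent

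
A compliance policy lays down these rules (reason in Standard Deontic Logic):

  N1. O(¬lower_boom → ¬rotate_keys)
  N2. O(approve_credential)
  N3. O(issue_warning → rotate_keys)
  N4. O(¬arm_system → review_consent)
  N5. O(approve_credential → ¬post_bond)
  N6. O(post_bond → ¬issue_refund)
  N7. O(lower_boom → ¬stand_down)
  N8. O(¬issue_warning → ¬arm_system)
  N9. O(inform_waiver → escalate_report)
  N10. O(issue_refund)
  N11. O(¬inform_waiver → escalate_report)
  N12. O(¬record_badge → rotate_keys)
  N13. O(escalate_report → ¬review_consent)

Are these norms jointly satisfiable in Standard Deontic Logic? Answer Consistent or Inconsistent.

Consistent

Premise 6 is O(post_bond → ¬issue_refund), but O(post_bond) is not derivable from the premises, so it does not yield O(¬issue_refund).
So O(¬issue_refund) is not derivable, and the apparent clash with O(issue_refund) does not arise.
A world satisfying every obligation exists (e.g. approve_credential=true, arm_system=true, escalate_report=true, inform_waiver=false, issue_refund=true, issue_warning=true, lower_boom=true, post_bond=false, record_badge=false, review_consent=false, rotate_keys=true, stand_down=false); no atom is both obligatory and forbidden, so the set is consistent.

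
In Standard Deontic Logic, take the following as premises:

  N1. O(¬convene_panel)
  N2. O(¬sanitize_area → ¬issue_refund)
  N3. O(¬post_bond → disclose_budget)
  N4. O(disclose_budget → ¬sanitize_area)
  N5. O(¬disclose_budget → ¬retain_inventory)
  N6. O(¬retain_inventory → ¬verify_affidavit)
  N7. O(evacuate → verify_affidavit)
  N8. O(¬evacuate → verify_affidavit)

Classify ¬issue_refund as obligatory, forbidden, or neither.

Premises 7 and 8 cover both cases: O(evacuate → verify_affidavit) and O(¬evacuate → verify_affidavit). Since evacuate ∨ ¬evacuate is a tautology, O(verify_affidavit) follows.
Premise 6, O(¬retain_inventory → ¬verify_affidavit), contraposes to O(verify_affidavit → retain_inventory); with O(verify_affidavit) we get O(retain_inventory).
The contrapositive of premise 5 (O(¬disclose_budget → ¬retain_inventory)) is O(retain_inventory → disclose_budget), and O(retain_inventory) is already established, so O(disclose_budget).
From O(disclose_budget) and premise 4, O(disclose_budget → ¬sanitize_area), we obtain O(¬sanitize_area).
With premise 2, O(¬sanitize_area → ¬issue_refund), the K-axiom yields O(¬issue_refund).
Premises 1, 3 do not contribute to this derivation.
Hence ¬issue_refund is obligatory.

Obligatory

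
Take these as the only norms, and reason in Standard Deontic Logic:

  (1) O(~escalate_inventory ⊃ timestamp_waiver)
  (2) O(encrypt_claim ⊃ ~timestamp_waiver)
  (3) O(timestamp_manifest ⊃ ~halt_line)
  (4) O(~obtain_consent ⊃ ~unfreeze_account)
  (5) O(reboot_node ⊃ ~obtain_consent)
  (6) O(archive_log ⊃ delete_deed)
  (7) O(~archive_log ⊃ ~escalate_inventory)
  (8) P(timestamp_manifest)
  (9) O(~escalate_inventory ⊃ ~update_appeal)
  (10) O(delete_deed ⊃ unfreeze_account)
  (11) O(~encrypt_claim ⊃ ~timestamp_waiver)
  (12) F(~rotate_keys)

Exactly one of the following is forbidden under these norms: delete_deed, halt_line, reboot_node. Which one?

reboot_node

Premises 11 and 2 are O(~encrypt_claim ⊃ ~timestamp_waiver) and O(encrypt_claim ⊃ ~timestamp_waiver); every ideal world satisfies ~encrypt_claim or encrypt_claim, so in either case ~timestamp_waiver holds — hence O(~timestamp_waiver).
Premise 1 is O(~escalate_inventory ⊃ timestamp_waiver); contrapositively O(~timestamp_waiver ⊃ escalate_inventory). Since O(~timestamp_waiver) holds, K gives O(escalate_inventory).
Premise 7 is O(~archive_log ⊃ ~escalate_inventory); contrapositively O(escalate_inventory ⊃ archive_log). Since O(escalate_inventory) holds, K gives O(archive_log).
Premise 6 is O(archive_log ⊃ delete_deed); since O(archive_log), deontic closure gives O(delete_deed).
From O(delete_deed) and premise 10, O(delete_deed ⊃ unfreeze_account), we obtain O(unfreeze_account).
The contrapositive of premise 4 (O(~obtain_consent ⊃ ~unfreeze_account)) is O(unfreeze_account ⊃ obtain_consent), and O(unfreeze_account) is already established, so O(obtain_consent).
The contrapositive of premise 5 (O(reboot_node ⊃ ~obtain_consent)) is O(obtain_consent ⊃ ~reboot_node), and O(obtain_consent) is already established, so O(~reboot_node).
So O(~reboot_node) holds, i.e. reboot_node is forbidden. None of the other listed options is forbidden under the premises.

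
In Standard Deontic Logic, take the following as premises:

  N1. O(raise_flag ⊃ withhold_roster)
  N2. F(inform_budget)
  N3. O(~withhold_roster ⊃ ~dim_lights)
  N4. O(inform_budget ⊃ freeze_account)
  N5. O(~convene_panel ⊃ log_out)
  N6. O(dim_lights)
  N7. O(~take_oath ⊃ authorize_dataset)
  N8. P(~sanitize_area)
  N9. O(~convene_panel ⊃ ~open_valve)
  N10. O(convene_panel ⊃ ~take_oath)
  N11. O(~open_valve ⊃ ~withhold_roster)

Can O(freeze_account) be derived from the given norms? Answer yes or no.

No

Premise 4 is O(inform_budget ⊃ freeze_account), but O(inform_budget) is not derivable from the premises, so it does not yield O(freeze_account).
No other premise forces O(freeze_account). An ideal world satisfying every premise can still have freeze_account false, so O(freeze_account) is not derivable.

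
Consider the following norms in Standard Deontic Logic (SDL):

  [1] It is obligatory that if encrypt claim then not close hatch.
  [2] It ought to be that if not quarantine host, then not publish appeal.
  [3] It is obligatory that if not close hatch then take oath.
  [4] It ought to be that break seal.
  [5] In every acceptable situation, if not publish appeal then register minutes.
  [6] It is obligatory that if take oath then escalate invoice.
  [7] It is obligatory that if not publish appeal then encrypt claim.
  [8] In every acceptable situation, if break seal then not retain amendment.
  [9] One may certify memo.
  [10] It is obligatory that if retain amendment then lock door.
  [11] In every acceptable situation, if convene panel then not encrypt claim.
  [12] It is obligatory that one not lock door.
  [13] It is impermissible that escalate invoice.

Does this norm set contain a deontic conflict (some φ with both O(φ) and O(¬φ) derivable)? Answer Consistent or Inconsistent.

Premise 10 is O(retain_amendment → lock_door), but O(retain_amendment) is not derivable from the premises, so it does not yield O(lock_door).
So O(lock_door) is not derivable, and the apparent clash with O(¬lock_door) does not arise.
A world satisfying every obligation exists (e.g. break_seal=true, certify_memo=false, close_hatch=true, convene_panel=false, encrypt_claim=false, escalate_invoice=false, lock_door=false, publish_appeal=true, quarantine_host=true, register_minutes=false, retain_amendment=false, take_oath=false); no atom is both obligatory and forbidden, so the set is consistent.

Consistent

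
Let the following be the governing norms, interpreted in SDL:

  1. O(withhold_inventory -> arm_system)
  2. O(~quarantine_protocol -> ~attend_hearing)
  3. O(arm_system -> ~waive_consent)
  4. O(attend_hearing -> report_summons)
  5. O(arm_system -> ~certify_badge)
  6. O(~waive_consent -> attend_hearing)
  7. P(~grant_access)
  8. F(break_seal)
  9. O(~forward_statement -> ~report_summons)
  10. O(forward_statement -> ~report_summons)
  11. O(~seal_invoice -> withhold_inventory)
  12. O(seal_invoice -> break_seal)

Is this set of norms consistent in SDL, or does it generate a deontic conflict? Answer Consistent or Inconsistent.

Inconsistent

Premises 10 and 9 are O(forward_statement -> ~report_summons) and O(~forward_statement -> ~report_summons); every ideal world satisfies forward_statement or ~forward_statement, so in either case ~report_summons holds — hence O(~report_summons).
Premise 4 is O(attend_hearing -> report_summons); contrapositively O(~report_summons -> ~attend_hearing). Since O(~report_summons) holds, K gives O(~attend_hearing).
The contrapositive of premise 6 (O(~waive_consent -> attend_hearing)) is O(~attend_hearing -> waive_consent), and O(~attend_hearing) is already established, so O(waive_consent).
Premise 3 is O(arm_system -> ~waive_consent); contrapositively O(waive_consent -> ~arm_system). Since O(waive_consent) holds, K gives O(~arm_system).
Premise 1, O(withhold_inventory -> arm_system), contraposes to O(~arm_system -> ~withhold_inventory); with O(~arm_system) we get O(~withhold_inventory).
Premise 11 is O(~seal_invoice -> withhold_inventory); contrapositively O(~withhold_inventory -> seal_invoice). Since O(~withhold_inventory) holds, K gives O(seal_invoice).
Premise 12 is O(seal_invoice -> break_seal); since O(seal_invoice), deontic closure gives O(break_seal).
But premise 8, F(break_seal), means O(~break_seal).
We now have both O(break_seal) and O(~break_seal) — break_seal is simultaneously obligatory and forbidden, violating the D-axiom.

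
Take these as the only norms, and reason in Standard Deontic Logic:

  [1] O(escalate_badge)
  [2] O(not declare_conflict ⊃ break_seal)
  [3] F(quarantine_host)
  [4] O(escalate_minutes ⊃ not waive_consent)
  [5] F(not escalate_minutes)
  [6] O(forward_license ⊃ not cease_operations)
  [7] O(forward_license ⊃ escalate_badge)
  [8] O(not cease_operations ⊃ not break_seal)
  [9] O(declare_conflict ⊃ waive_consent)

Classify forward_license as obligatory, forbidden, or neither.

Forbidden

Premise 5, F(not escalate_minutes), is equivalent to O(escalate_minutes).
With premise 4, O(escalate_minutes ⊃ not waive_consent), the K-axiom yields O(not waive_consent).
The contrapositive of premise 9 (O(declare_conflict ⊃ waive_consent)) is O(not waive_consent ⊃ not declare_conflict), and O(not waive_consent) is already established, so O(not declare_conflict).
With premise 2, O(not declare_conflict ⊃ break_seal), the K-axiom yields O(break_seal).
Premise 8 is O(not cease_operations ⊃ not break_seal); contrapositively O(break_seal ⊃ cease_operations). Since O(break_seal) holds, K gives O(cease_operations).
The contrapositive of premise 6 (O(forward_license ⊃ not cease_operations)) is O(cease_operations ⊃ not forward_license), and O(cease_operations) is already established, so O(not forward_license).
Premises 1, 3, 7 do not contribute to this derivation.
Thus O(not forward_license), which is F(forward_license): forward_license is forbidden.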